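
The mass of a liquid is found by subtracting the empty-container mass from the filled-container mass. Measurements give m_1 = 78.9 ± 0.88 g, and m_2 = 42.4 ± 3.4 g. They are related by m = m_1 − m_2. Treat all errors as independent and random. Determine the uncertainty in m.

Each term contributes (cᵢ δxᵢ)² to (δm)²:
  (δm_1)² = 0.774;  (δm_2)² = 11.6
δm = √(12.3) = 3.51 g

3.51 g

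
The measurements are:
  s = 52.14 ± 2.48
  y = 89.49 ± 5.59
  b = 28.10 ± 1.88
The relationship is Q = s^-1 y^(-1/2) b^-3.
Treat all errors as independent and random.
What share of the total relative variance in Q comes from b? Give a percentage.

(δQ/Q)² = (-1·δs/s)² + (−½·δy/y)² + (-3·δb/b)²
  s term: (-1×0.0476)² = 0.00226
  y term: (-0.5×0.0625)² = 0.000975
  b term: (-3×0.0669)² = 0.0403
Total = 0.0435. Share from b = 0.0403/0.0435 = 0.926.

92.6%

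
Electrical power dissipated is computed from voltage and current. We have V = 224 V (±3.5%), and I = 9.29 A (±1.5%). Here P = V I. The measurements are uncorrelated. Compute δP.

79.2 W

For a monomial P ∝ V, I, fractional errors add in quadrature:
  (1·δV/V)² = (1×0.0350)² = 0.00123;  (1·δI/I)² = (1×0.0150)² = 0.000225
δP/P = √(0.00145) = 0.0381
P = 2080 W, so δP = 0.0381 × 2080 = 79.2 W.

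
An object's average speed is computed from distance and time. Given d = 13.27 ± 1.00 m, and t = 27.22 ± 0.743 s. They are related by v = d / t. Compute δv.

Products/powers → add relative errors in quadrature, weighted by exponent:
  (1·δd/d)² = (1×0.0754)² = 0.00568;  (-1·δt/t)² = (-1×0.0273)² = 0.000745
δv/v = √(0.00642) = 0.0801
v = 0.4875 m/s, so δv = 0.0801 × 0.4875 = 0.0391 m/s.

0.0391 m/s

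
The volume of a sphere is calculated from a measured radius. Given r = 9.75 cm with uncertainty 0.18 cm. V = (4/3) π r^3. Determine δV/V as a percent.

Products/powers → add relative errors in quadrature, weighted by exponent:
  (3·δr/r)² = (3×0.0185)² = 0.00307
δV/V = √(0.00307) = 0.0554

5.54%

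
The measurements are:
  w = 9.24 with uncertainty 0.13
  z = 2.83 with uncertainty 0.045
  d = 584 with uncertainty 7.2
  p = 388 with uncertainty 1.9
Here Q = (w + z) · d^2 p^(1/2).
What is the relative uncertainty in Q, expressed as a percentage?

2.73%

Let u = w + z = 12.1. δu = √(δw² + δz²) = √(0.0169 + 0.00202) = 0.138, so δu/u = 0.0114.
Q is then a monomial in u, d, p:
δQ/Q = √((δu/u)² + (2·δd/d)² + (½·δp/p)²) = √(0.000130 + 0.000608 + 5.99e-06) = 0.0273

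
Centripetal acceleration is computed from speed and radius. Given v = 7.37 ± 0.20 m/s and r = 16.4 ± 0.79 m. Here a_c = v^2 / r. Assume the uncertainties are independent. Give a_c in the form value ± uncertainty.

a_c is a product of powers, so relative uncertainties combine in quadrature:
  (2·δv/v)² = (2×0.0271)² = 0.00295;  (-1·δr/r)² = (-1×0.0482)² = 0.00232
δa_c/a_c = √(0.00527) = 0.0726
a_c = 3.31 m/s^2, so δa_c = 0.0726 × 3.31 = 0.240 m/s^2.

3.31 ± 0.240 m/s^2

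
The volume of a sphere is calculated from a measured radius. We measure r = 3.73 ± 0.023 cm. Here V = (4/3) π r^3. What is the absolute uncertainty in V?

V ∝ r^3, so δV/V = |3| · δr/r = 3 × 0.00617 = 0.0185.
V = 217 cm^3, so δV = 0.0185 × 217 = 4.02 cm^3.

4.02 cm^3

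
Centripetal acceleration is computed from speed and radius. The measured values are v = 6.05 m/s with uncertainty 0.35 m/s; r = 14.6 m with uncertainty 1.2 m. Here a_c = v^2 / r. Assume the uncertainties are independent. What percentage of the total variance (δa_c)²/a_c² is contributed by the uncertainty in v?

(δa_c/a_c)² = (2·δv/v)² + (-1·δr/r)²
  v term: (2×0.0579)² = 0.0134
  r term: (-1×0.0822)² = 0.00676
Total = 0.0201. Share from v = 0.0134/0.0201 = 0.665.

66.5%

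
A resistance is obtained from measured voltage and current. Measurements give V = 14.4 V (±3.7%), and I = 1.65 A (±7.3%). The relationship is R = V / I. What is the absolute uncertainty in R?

0.714 Ω

Each factor contributes (exponent × relative error)² to (δR/R)²:
  (1·δV/V)² = (1×0.0370)² = 0.00137;  (-1·δI/I)² = (-1×0.0730)² = 0.00533
δR/R = √(0.00670) = 0.0818
R = 8.73 Ω, so δR = 0.0818 × 8.73 = 0.714 Ω.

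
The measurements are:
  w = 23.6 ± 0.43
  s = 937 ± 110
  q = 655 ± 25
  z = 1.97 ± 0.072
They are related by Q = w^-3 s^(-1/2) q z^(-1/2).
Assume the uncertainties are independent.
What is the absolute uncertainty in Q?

0.000105

Q is a product of powers, so relative uncertainties combine in quadrature:
  (-3·δw/w)² = (-3×0.0182)² = 0.00299;  (−½·δs/s)² = (-0.5×0.117)² = 0.00345;  (1·δq/q)² = (1×0.0382)² = 0.00146;  (−½·δz/z)² = (-0.5×0.0365)² = 0.000334
δQ/Q = √(0.00822) = 0.0907
Q = 0.00116, so δQ = 0.0907 × 0.00116 = 0.000105.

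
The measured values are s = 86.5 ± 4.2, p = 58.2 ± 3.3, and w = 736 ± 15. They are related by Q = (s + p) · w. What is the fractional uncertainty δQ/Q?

0.0422

Let u = s + p = 145. δu = √(δs² + δp²) = √(17.6 + 10.9) = 5.34, so δu/u = 0.0369.
Q is then a monomial in u, w:
δQ/Q = √((δu/u)² + (1·δw/w)²) = √(0.00136 + 0.000415) = 0.0422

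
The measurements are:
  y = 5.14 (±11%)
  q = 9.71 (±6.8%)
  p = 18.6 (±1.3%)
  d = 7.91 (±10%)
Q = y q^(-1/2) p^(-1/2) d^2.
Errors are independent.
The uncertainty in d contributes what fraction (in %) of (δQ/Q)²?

(δQ/Q)² = (1·δy/y)² + (−½·δq/q)² + (−½·δp/p)² + (2·δd/d)²
  y term: (1×0.110)² = 0.0121
  q term: (-0.5×0.0680)² = 0.00116
  p term: (-0.5×0.0130)² = 4.23e-05
  d term: (2×0.100)² = 0.0400
Total = 0.0533. Share from d = 0.0400/0.0533 = 0.750.

75.0%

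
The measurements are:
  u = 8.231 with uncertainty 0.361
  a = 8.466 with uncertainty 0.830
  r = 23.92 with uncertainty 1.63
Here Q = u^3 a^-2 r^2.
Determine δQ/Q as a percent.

27.3%

Products/powers → add relative errors in quadrature, weighted by exponent:
  (3·δu/u)² = (3×0.0439)² = 0.0173;  (-2·δa/a)² = (-2×0.0980)² = 0.0384;  (2·δr/r)² = (2×0.0681)² = 0.0186
δQ/Q = √(0.0743) = 0.273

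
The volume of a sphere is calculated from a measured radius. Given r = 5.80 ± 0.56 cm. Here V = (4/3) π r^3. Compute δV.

237 cm^3

Products/powers → add relative errors in quadrature, weighted by exponent:
  (3·δr/r)² = (3×0.0966)² = 0.0839
δV/V = √(0.0839) = 0.290
V = 817 cm^3, so δV = 0.290 × 817 = 237 cm^3.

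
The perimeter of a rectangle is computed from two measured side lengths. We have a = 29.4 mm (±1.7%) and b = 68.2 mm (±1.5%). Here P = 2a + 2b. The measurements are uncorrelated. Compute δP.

2.28 mm

Each term contributes (cᵢ δxᵢ)² to (δP)²:
  (2·δa)² = 0.999;  (2·δb)² = 4.19
δP = √(5.19) = 2.28 mm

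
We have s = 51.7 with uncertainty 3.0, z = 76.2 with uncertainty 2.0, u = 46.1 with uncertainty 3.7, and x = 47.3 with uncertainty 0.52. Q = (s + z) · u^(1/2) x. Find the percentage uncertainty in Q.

Let w = s + z = 128. δw = √(δs² + δz²) = √(9.00 + 4.00) = 3.61, so δw/w = 0.0282.
Q is then a monomial in w, u, x:
δQ/Q = √((δw/w)² + (½·δu/u)² + (1·δx/x)²) = √(0.000795 + 0.00161 + 0.000121) = 0.0503

5.03%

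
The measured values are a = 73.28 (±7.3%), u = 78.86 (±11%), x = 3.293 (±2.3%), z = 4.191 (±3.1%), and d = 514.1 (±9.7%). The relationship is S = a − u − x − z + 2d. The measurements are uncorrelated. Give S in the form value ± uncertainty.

Each term contributes (cᵢ δxᵢ)² to (δS)²:
  (δa)² = 28.6;  (δu)² = 75.2;  (δx)² = 0.00574;  (δz)² = 0.0169;  (2·δd)² = 9950
δS = √(10100) = 100
S = 1015.

1015 ± 100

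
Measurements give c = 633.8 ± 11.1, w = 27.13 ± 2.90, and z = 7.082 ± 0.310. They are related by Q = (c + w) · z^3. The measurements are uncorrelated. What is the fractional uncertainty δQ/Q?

Let u = c + w = 660.9. δu = √(δc² + δw²) = √(123 + 8.41) = 11.5, so δu/u = 0.0174.
Q is then a monomial in u, z:
δQ/Q = √((δu/u)² + (3·δz/z)²) = √(0.000301 + 0.0172) = 0.132

0.132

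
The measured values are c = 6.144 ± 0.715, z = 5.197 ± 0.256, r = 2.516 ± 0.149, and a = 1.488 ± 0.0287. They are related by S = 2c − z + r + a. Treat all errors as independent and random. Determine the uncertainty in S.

1.46

Absolute uncertainties add in quadrature for a linear combination:
  (2·δc)² = 2.04;  (δz)² = 0.0655;  (δr)² = 0.0222;  (δa)² = 0.000824
δS = √(2.13) = 1.46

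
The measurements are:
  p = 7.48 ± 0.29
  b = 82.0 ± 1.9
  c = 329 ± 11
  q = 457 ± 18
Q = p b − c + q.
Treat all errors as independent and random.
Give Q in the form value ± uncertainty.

Let w = p·b = 613. δw/w = √((1·δp/p)² + (1·δb/b)²) = √(0.00150 + 0.000537) = 0.0452, so δw = 27.7.
Q = w − c + q: δQ = √(δw² + δc² + δq²) = √(767 + 121 + 324) = 34.8
Q = 741.

741 ± 34.8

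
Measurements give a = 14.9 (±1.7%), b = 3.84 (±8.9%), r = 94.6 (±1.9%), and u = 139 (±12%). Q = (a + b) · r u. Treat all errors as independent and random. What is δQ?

30500

Let w = a + b = 18.7. δw = √(δa² + δb²) = √(0.0642 + 0.117) = 0.425, so δw/w = 0.0227.
Q is then a monomial in w, r, u:
δQ/Q = √((δw/w)² + (1·δr/r)² + (1·δu/u)²) = √(0.000515 + 0.000361 + 0.0144) = 0.124
Q = 2.46e+05, so δQ = 0.124 × 2.46e+05 = 30500.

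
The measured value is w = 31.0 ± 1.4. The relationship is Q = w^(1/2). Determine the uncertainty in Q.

Products/powers → add relative errors in quadrature, weighted by exponent:
  (½·δw/w)² = (0.5×0.0452)² = 0.000510
δQ/Q = √(0.000510) = 0.0226
Q = 5.57, so δQ = 0.0226 × 5.57 = 0.126.

0.126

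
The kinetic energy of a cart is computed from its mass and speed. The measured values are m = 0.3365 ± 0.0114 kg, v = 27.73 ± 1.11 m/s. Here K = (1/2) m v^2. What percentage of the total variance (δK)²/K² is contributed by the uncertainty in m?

15.2%

(δK/K)² = (1·δm/m)² + (2·δv/v)²
  m term: (1×0.0339)² = 0.00115
  v term: (2×0.0400)² = 0.00641
Total = 0.00756. Share from m = 0.00115/0.00756 = 0.152.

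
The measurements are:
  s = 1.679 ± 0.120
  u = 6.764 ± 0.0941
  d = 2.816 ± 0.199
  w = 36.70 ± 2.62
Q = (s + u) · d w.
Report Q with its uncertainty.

Let h = s + u = 8.443. δh = √(δs² + δu²) = √(0.0144 + 0.00885) = 0.152, so δh/h = 0.0181.
Q is then a monomial in h, d, w:
δQ/Q = √((δh/h)² + (1·δd/d)² + (1·δw/w)²) = √(0.000326 + 0.00499 + 0.00510) = 0.102
Q = 872.6, so δQ = 0.102 × 872.6 = 89.1.

872.6 ± 89.1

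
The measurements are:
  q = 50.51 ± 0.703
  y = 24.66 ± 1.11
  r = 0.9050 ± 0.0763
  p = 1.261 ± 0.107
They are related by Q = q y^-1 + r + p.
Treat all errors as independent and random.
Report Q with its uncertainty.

Let w = q·y^-1 = 2.048. δw/w = √((1·δq/q)² + (-1·δy/y)²) = √(0.000194 + 0.00203) = 0.0471, so δw = 0.0965.
Q = w + r + p: δQ = √(δw² + δr² + δp²) = √(0.00931 + 0.00582 + 0.0114) = 0.163
Q = 4.214.

4.214 ± 0.163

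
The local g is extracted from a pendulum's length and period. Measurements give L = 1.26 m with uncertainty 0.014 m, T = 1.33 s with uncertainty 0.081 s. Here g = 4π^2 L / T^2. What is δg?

3.44 m/s^2

Relative error in a monomial: (δg/g)² = Σ (nᵢ · δxᵢ/xᵢ)².
  (1·δL/L)² = (1×0.0111)² = 0.000123;  (-2·δT/T)² = (-2×0.0609)² = 0.0148
δg/g = √(0.0150) = 0.122
g = 28.1 m/s^2, so δg = 0.122 × 28.1 = 3.44 m/s^2.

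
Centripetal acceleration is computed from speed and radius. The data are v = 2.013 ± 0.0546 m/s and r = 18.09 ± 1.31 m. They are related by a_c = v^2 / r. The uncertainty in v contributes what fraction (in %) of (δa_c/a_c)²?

(δa_c/a_c)² = (2·δv/v)² + (-1·δr/r)²
  v term: (2×0.0271)² = 0.00294
  r term: (-1×0.0724)² = 0.00524
Total = 0.00819. Share from v = 0.00294/0.00819 = 0.359.

35.9%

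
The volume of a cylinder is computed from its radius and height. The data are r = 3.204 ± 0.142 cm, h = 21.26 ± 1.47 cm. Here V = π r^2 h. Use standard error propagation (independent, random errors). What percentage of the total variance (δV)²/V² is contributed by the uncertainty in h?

37.8%

(δV/V)² = (2·δr/r)² + (1·δh/h)²
  r term: (2×0.0443)² = 0.00786
  h term: (1×0.0691)² = 0.00478
Total = 0.0126. Share from h = 0.00478/0.0126 = 0.378.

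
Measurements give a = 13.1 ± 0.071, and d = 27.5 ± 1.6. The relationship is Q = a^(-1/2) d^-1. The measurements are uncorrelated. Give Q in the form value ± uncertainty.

0.0100 ± 0.000585

For a monomial Q ∝ a^(-1/2), d^-1, fractional errors add in quadrature:
  (−½·δa/a)² = (-0.5×0.00542)² = 7.34e-06;  (-1·δd/d)² = (-1×0.0582)² = 0.00339
δQ/Q = √(0.00339) = 0.0582
Q = 0.0100, so δQ = 0.0582 × 0.0100 = 0.000585.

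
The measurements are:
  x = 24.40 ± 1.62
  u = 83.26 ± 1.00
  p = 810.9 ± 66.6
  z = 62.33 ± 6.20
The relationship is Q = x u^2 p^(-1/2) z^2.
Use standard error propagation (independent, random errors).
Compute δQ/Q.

0.215

Q is a product of powers, so relative uncertainties combine in quadrature:
  (1·δx/x)² = (1×0.0664)² = 0.00441;  (2·δu/u)² = (2×0.0120)² = 0.000577;  (−½·δp/p)² = (-0.5×0.0821)² = 0.00169;  (2·δz/z)² = (2×0.0995)² = 0.0396
δQ/Q = √(0.0462) = 0.215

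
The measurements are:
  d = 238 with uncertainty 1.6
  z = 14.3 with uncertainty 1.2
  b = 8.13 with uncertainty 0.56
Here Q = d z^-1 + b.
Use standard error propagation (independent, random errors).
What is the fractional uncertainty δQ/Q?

Let p = d·z^-1 = 16.6. δp/p = √((1·δd/d)² + (-1·δz/z)²) = √(4.52e-05 + 0.00704) = 0.0842, so δp = 1.40.
Q = p + b: δQ = √(δp² + δb²) = √(1.96 + 0.314) = 1.51
Q = 24.8, so δQ/Q = 1.51/24.8 = 0.0609.

0.0609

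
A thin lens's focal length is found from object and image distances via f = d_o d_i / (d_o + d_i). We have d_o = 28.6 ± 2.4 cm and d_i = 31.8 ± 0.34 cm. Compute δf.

∂f/∂d_o = (d_i/(d_o+d_i))² = 0.277;  ∂f/∂d_i = (d_o/(d_o+d_i))² = 0.224
δf = √((∂f/∂d_o · δd_o)² + (∂f/∂d_i · δd_i)²) = √(0.443 + 0.00581) = 0.670 cm

0.670 cm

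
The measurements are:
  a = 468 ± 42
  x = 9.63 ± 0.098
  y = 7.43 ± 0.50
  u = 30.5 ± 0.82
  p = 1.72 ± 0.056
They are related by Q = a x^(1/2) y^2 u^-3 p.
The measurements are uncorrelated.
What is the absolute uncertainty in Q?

Q is a product of powers, so relative uncertainties combine in quadrature:
  (1·δa/a)² = (1×0.0897)² = 0.00805;  (½·δx/x)² = (0.5×0.0102)² = 2.59e-05;  (2·δy/y)² = (2×0.0673)² = 0.0181;  (-3·δu/u)² = (-3×0.0269)² = 0.00651;  (1·δp/p)² = (1×0.0326)² = 0.00106
δQ/Q = √(0.0338) = 0.184
Q = 4.86, so δQ = 0.184 × 4.86 = 0.893.

0.893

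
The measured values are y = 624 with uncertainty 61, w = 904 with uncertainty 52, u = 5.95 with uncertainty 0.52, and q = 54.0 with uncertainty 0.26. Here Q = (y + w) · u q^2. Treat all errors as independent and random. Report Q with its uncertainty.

Let h = y + w = 1530. δh = √(δy² + δw²) = √(3720 + 2700) = 80.2, so δh/h = 0.0525.
Q is then a monomial in h, u, q:
δQ/Q = √((δh/h)² + (1·δu/u)² + (2·δq/q)²) = √(0.00275 + 0.00764 + 9.27e-05) = 0.102
Q = 2.65e+07, so δQ = 0.102 × 2.65e+07 = 2.71e+06.

(2.65 ± 0.271) × 10^7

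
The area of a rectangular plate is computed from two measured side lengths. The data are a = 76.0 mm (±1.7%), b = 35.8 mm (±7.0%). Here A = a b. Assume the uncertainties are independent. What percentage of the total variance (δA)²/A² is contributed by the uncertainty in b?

(δA/A)² = (1·δa/a)² + (1·δb/b)²
  a term: (1×0.0170)² = 0.000289
  b term: (1×0.0700)² = 0.00490
Total = 0.00519. Share from b = 0.00490/0.00519 = 0.944.

94.4%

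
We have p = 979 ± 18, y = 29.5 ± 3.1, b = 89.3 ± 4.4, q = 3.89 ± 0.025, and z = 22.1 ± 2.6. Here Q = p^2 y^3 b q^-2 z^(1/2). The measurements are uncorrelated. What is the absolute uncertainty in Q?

2.23e+11

Products/powers → add relative errors in quadrature, weighted by exponent:
  (2·δp/p)² = (2×0.0184)² = 0.00135;  (3·δy/y)² = (3×0.105)² = 0.0994;  (1·δb/b)² = (1×0.0493)² = 0.00243;  (-2·δq/q)² = (-2×0.00643)² = 0.000165;  (½·δz/z)² = (0.5×0.118)² = 0.00346
δQ/Q = √(0.107) = 0.327
Q = 6.83e+11, so δQ = 0.327 × 6.83e+11 = 2.23e+11.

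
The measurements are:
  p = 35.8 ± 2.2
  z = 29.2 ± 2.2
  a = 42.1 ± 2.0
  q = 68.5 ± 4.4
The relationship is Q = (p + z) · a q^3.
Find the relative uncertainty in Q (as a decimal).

Let u = p + z = 65.0. δu = √(δp² + δz²) = √(4.84 + 4.84) = 3.11, so δu/u = 0.0479.
Q is then a monomial in u, a, q:
δQ/Q = √((δu/u)² + (1·δa/a)² + (3·δq/q)²) = √(0.00229 + 0.00226 + 0.0371) = 0.204

0.204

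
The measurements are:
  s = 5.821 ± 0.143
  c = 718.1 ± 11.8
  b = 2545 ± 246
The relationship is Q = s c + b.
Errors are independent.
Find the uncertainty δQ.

Let p = s·c = 4180. δp/p = √((1·δs/s)² + (1·δc/c)²) = √(0.000603 + 0.000270) = 0.0296, so δp = 124.
Q = p + b: δQ = √(δp² + δb²) = √(15300 + 60500) = 275

275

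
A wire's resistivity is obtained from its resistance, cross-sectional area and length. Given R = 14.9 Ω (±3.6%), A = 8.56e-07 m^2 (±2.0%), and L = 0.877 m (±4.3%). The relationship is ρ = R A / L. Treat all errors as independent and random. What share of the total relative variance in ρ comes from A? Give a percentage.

11.3%

(δρ/ρ)² = (1·δR/R)² + (1·δA/A)² + (-1·δL/L)²
  R term: (1×0.0360)² = 0.00130
  A term: (1×0.0200)² = 0.000400
  L term: (-1×0.0430)² = 0.00185
Total = 0.00354. Share from A = 0.000400/0.00354 = 0.113.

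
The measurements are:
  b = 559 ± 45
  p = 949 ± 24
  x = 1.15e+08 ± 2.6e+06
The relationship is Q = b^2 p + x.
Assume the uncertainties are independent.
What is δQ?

Let w = b^2·p = 2.97e+08. δw/w = √((2·δb/b)² + (1·δp/p)²) = √(0.0259 + 0.000640) = 0.163, so δw = 4.83e+07.
Q = w + x: δQ = √(δw² + δx²) = √(2.34e+15 + 6.76e+12) = 4.84e+07

4.84e+07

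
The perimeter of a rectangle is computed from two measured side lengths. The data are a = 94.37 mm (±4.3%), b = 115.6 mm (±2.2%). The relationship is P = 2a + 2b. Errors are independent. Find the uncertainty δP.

Sums and differences: (δP)² = Σ (cᵢ δxᵢ)².
  (2·δa)² = 65.9;  (2·δb)² = 25.9
δP = √(91.7) = 9.58 mm

9.58 mm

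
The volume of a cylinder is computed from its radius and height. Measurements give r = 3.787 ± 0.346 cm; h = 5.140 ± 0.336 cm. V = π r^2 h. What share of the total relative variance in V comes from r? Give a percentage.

88.7%

(δV/V)² = (2·δr/r)² + (1·δh/h)²
  r term: (2×0.0914)² = 0.0334
  h term: (1×0.0654)² = 0.00427
Total = 0.0377. Share from r = 0.0334/0.0377 = 0.887.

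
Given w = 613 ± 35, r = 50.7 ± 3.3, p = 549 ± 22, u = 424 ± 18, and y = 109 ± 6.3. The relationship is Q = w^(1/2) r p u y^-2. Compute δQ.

3630

Each factor contributes (exponent × relative error)² to (δQ/Q)²:
  (½·δw/w)² = (0.5×0.0571)² = 0.000815;  (1·δr/r)² = (1×0.0651)² = 0.00424;  (1·δp/p)² = (1×0.0401)² = 0.00161;  (1·δu/u)² = (1×0.0425)² = 0.00180;  (-2·δy/y)² = (-2×0.0578)² = 0.0134
δQ/Q = √(0.0218) = 0.148
Q = 24600, so δQ = 0.148 × 24600 = 3630.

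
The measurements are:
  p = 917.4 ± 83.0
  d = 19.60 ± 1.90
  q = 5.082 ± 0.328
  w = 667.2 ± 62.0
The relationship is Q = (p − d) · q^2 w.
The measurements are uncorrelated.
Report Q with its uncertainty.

Let u = p − d = 897.8. δu = √(δp² + δd²) = √(6890 + 3.61) = 83.0, so δu/u = 0.0925.
Q is then a monomial in u, q, w:
δQ/Q = √((δu/u)² + (2·δq/q)² + (1·δw/w)²) = √(0.00855 + 0.0167 + 0.00864) = 0.184
Q = 1.547e+07, so δQ = 0.184 × 1.547e+07 = 2.85e+06.

(1.547 ± 0.285) × 10^7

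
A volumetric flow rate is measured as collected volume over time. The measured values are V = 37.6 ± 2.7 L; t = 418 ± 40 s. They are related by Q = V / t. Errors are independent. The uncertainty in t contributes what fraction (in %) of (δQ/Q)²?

(δQ/Q)² = (1·δV/V)² + (-1·δt/t)²
  V term: (1×0.0718)² = 0.00516
  t term: (-1×0.0957)² = 0.00916
Total = 0.0143. Share from t = 0.00916/0.0143 = 0.640.

64.0%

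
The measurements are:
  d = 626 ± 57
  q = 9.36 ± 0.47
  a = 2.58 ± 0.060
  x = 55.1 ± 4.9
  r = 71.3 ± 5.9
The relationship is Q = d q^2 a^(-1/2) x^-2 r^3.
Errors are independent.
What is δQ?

Products/powers → add relative errors in quadrature, weighted by exponent:
  (1·δd/d)² = (1×0.0911)² = 0.00829;  (2·δq/q)² = (2×0.0502)² = 0.0101;  (−½·δa/a)² = (-0.5×0.0233)² = 0.000135;  (-2·δx/x)² = (-2×0.0889)² = 0.0316;  (3·δr/r)² = (3×0.0827)² = 0.0616
δQ/Q = √(0.112) = 0.334
Q = 4.08e+06, so δQ = 0.334 × 4.08e+06 = 1.36e+06.

1.36e+06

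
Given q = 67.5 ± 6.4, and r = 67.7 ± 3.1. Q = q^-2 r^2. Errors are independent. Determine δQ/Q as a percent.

21.1%

Relative error in a monomial: (δQ/Q)² = Σ (nᵢ · δxᵢ/xᵢ)².
  (-2·δq/q)² = (-2×0.0948)² = 0.0360;  (2·δr/r)² = (2×0.0458)² = 0.00839
δQ/Q = √(0.0443) = 0.211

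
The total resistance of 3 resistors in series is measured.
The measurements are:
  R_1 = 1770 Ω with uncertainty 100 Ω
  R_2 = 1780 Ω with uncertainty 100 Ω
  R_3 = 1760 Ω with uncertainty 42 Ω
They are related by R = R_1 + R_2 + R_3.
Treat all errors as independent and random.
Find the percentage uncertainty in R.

R is a linear combination, so absolute uncertainties add in quadrature:
  (δR_1)² = 10000;  (δR_2)² = 10000;  (δR_3)² = 1760
δR = √(21800) = 148 Ω
R = 5310 Ω, so δR/R = 148/5310 = 0.0278.

2.78%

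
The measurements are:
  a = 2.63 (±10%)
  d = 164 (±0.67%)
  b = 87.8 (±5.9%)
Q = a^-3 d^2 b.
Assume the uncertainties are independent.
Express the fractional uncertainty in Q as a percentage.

Products/powers → add relative errors in quadrature, weighted by exponent:
  (-3·δa/a)² = (-3×0.100)² = 0.0900;  (2·δd/d)² = (2×0.00670)² = 0.000180;  (1·δb/b)² = (1×0.0590)² = 0.00348
δQ/Q = √(0.0937) = 0.306

30.6%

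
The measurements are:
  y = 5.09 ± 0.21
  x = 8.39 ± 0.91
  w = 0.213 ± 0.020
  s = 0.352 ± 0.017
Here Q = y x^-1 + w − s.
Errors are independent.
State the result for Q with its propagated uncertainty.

0.468 ± 0.0751

Let p = y·x^-1 = 0.607. δp/p = √((1·δy/y)² + (-1·δx/x)²) = √(0.00170 + 0.0118) = 0.116, so δp = 0.0704.
Q = p + w − s: δQ = √(δp² + δw² + δs²) = √(0.00496 + 0.000400 + 0.000289) = 0.0751
Q = 0.468.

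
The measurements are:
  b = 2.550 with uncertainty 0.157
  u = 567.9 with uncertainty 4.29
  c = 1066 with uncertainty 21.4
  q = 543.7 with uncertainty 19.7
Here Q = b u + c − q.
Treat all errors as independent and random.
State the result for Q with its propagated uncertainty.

Let p = b·u = 1448. δp/p = √((1·δb/b)² + (1·δu/u)²) = √(0.00379 + 5.71e-05) = 0.0620, so δp = 89.8.
Q = p + c − q: δQ = √(δp² + δc² + δq²) = √(8070 + 458 + 388) = 94.4
Q = 1970.

1970 ± 94.4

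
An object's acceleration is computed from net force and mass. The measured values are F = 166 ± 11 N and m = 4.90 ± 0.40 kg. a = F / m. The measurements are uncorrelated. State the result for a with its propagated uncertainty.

33.9 ± 3.56 m/s^2

a is a product of powers, so relative uncertainties combine in quadrature:
  (1·δF/F)² = (1×0.0663)² = 0.00439;  (-1·δm/m)² = (-1×0.0816)² = 0.00666
δa/a = √(0.0111) = 0.105
a = 33.9 m/s^2, so δa = 0.105 × 33.9 = 3.56 m/s^2.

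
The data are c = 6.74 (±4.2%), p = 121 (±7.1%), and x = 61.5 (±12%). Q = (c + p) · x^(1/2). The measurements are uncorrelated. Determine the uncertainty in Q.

90.3

Let u = c + p = 128. δu = √(δc² + δp²) = √(0.0801 + 73.8) = 8.60, so δu/u = 0.0673.
Q is then a monomial in u, x:
δQ/Q = √((δu/u)² + (½·δx/x)²) = √(0.00453 + 0.00360) = 0.0902
Q = 1000, so δQ = 0.0902 × 1000 = 90.3.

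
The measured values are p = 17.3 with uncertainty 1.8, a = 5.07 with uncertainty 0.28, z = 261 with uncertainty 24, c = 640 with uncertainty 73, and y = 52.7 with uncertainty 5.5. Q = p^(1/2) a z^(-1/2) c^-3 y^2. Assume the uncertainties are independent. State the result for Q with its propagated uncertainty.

(1.38 ± 0.568) × 10^-5

Relative error in a monomial: (δQ/Q)² = Σ (nᵢ · δxᵢ/xᵢ)².
  (½·δp/p)² = (0.5×0.104)² = 0.00271;  (1·δa/a)² = (1×0.0552)² = 0.00305;  (−½·δz/z)² = (-0.5×0.0920)² = 0.00211;  (-3·δc/c)² = (-3×0.114)² = 0.117;  (2·δy/y)² = (2×0.104)² = 0.0436
δQ/Q = √(0.169) = 0.411
Q = 1.38e-05, so δQ = 0.411 × 1.38e-05 = 5.68e-06.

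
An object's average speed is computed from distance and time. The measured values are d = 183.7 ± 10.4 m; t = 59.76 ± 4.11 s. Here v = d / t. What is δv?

0.274 m/s

For a monomial v ∝ d, t^-1, fractional errors add in quadrature:
  (1·δd/d)² = (1×0.0566)² = 0.00321;  (-1·δt/t)² = (-1×0.0688)² = 0.00473
δv/v = √(0.00794) = 0.0891
v = 3.074 m/s, so δv = 0.0891 × 3.074 = 0.274 m/s.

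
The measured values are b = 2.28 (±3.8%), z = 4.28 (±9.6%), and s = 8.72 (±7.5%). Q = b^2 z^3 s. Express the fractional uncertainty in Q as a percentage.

30.7%

Products/powers → add relative errors in quadrature, weighted by exponent:
  (2·δb/b)² = (2×0.0380)² = 0.00578;  (3·δz/z)² = (3×0.0960)² = 0.0829;  (1·δs/s)² = (1×0.0750)² = 0.00562
δQ/Q = √(0.0943) = 0.307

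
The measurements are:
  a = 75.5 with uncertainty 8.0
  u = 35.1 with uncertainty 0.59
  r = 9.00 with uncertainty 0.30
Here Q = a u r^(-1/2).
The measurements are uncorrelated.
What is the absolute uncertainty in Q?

95.9

Each factor contributes (exponent × relative error)² to (δQ/Q)²:
  (1·δa/a)² = (1×0.106)² = 0.0112;  (1·δu/u)² = (1×0.0168)² = 0.000283;  (−½·δr/r)² = (-0.5×0.0333)² = 0.000278
δQ/Q = √(0.0118) = 0.109
Q = 883, so δQ = 0.109 × 883 = 95.9.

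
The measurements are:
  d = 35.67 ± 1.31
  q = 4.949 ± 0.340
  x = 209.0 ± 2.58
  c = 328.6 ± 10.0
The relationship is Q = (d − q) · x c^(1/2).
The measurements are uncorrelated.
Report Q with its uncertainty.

Let u = d − q = 30.72. δu = √(δd² + δq²) = √(1.72 + 0.116) = 1.35, so δu/u = 0.0441.
Q is then a monomial in u, x, c:
δQ/Q = √((δu/u)² + (1·δx/x)² + (½·δc/c)²) = √(0.00194 + 0.000152 + 0.000232) = 0.0482
Q = 116400, so δQ = 0.0482 × 116400 = 5610.

116400 ± 5610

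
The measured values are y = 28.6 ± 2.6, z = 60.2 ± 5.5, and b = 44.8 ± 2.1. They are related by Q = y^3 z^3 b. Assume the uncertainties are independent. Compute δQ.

Each factor contributes (exponent × relative error)² to (δQ/Q)²:
  (3·δy/y)² = (3×0.0909)² = 0.0744;  (3·δz/z)² = (3×0.0914)² = 0.0751;  (1·δb/b)² = (1×0.0469)² = 0.00220
δQ/Q = √(0.152) = 0.389
Q = 2.29e+11, so δQ = 0.389 × 2.29e+11 = 8.91e+10.

8.91e+10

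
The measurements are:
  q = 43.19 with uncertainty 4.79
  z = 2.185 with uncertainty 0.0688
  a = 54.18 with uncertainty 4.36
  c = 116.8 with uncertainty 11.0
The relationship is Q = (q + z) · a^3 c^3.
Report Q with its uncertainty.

(1.150 ± 0.444) × 10^13

Let u = q + z = 45.38. δu = √(δq² + δz²) = √(22.9 + 0.00473) = 4.79, so δu/u = 0.106.
Q is then a monomial in u, a, c:
δQ/Q = √((δu/u)² + (3·δa/a)² + (3·δc/c)²) = √(0.0111 + 0.0583 + 0.0798) = 0.386
Q = 1.15e+13, so δQ = 0.386 × 1.15e+13 = 4.44e+12.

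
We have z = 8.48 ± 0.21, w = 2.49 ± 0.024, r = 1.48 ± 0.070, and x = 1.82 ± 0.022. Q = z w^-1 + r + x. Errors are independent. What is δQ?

Let p = z·w^-1 = 3.41. δp/p = √((1·δz/z)² + (-1·δw/w)²) = √(0.000613 + 9.29e-05) = 0.0266, so δp = 0.0905.
Q = p + r + x: δQ = √(δp² + δr² + δx²) = √(0.00819 + 0.00490 + 0.000484) = 0.117

0.117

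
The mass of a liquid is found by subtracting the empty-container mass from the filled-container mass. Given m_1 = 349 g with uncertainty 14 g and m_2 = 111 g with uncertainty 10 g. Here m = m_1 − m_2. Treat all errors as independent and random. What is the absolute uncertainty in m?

Absolute uncertainties add in quadrature for a linear combination:
  (δm_1)² = 196;  (δm_2)² = 100
δm = √(296) = 17.2 g

17.2 g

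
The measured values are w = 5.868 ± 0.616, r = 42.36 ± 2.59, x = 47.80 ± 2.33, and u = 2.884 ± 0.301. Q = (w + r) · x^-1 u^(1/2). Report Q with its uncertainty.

1.713 ± 0.155

Let h = w + r = 48.23. δh = √(δw² + δr²) = √(0.379 + 6.71) = 2.66, so δh/h = 0.0552.
Q is then a monomial in h, x, u:
δQ/Q = √((δh/h)² + (-1·δx/x)² + (½·δu/u)²) = √(0.00305 + 0.00238 + 0.00272) = 0.0903
Q = 1.713, so δQ = 0.0903 × 1.713 = 0.155.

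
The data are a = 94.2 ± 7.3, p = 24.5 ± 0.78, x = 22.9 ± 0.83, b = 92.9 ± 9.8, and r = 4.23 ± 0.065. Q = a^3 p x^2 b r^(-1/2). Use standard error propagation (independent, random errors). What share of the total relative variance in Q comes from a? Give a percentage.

(δQ/Q)² = (3·δa/a)² + (1·δp/p)² + (2·δx/x)² + (1·δb/b)² + (−½·δr/r)²
  a term: (3×0.0775)² = 0.0540
  p term: (1×0.0318)² = 0.00101
  x term: (2×0.0362)² = 0.00525
  b term: (1×0.105)² = 0.0111
  r term: (-0.5×0.0154)² = 5.9e-05
Total = 0.0715. Share from a = 0.0540/0.0715 = 0.756.

75.6%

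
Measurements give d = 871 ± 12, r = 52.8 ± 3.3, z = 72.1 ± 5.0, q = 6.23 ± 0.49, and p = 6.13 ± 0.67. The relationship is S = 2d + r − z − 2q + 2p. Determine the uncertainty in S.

Absolute uncertainties add in quadrature for a linear combination:
  (2·δd)² = 576;  (δr)² = 10.9;  (δz)² = 25.0;  (2·δq)² = 0.960;  (2·δp)² = 1.80
δS = √(615) = 24.8

24.8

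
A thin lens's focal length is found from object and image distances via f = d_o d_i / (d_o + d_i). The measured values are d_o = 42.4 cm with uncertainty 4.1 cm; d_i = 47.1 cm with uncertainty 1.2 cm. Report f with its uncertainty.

22.3 ± 1.17 cm

∂f/∂d_o = (d_i/(d_o+d_i))² = 0.277;  ∂f/∂d_i = (d_o/(d_o+d_i))² = 0.224
δf = √((∂f/∂d_o · δd_o)² + (∂f/∂d_i · δd_i)²) = √(1.29 + 0.0725) = 1.17 cm
f = 22.3 cm.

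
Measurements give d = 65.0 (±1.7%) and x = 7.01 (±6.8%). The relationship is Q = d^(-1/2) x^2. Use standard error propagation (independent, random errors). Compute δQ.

Since Q is a product/quotient, work with relative uncertainties:
  (−½·δd/d)² = (-0.5×0.0170)² = 7.23e-05;  (2·δx/x)² = (2×0.0680)² = 0.0185
δQ/Q = √(0.0186) = 0.136
Q = 6.10, so δQ = 0.136 × 6.10 = 0.831.

0.831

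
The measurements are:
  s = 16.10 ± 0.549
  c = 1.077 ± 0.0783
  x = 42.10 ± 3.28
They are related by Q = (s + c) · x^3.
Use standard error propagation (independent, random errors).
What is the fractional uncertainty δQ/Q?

0.236

Let u = s + c = 17.18. δu = √(δs² + δc²) = √(0.301 + 0.00613) = 0.555, so δu/u = 0.0323.
Q is then a monomial in u, x:
δQ/Q = √((δu/u)² + (3·δx/x)²) = √(0.00104 + 0.0546) = 0.236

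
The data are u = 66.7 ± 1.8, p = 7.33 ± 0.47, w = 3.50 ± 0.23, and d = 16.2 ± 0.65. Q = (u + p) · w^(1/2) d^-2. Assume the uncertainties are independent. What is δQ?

0.0476

Let h = u + p = 74.0. δh = √(δu² + δp²) = √(3.24 + 0.221) = 1.86, so δh/h = 0.0251.
Q is then a monomial in h, w, d:
δQ/Q = √((δh/h)² + (½·δw/w)² + (-2·δd/d)²) = √(0.000632 + 0.00108 + 0.00644) = 0.0903
Q = 0.528, so δQ = 0.0903 × 0.528 = 0.0476.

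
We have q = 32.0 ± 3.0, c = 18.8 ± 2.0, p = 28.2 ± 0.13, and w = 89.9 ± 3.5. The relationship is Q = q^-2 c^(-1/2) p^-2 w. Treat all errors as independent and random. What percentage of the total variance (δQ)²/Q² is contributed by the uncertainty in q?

(δQ/Q)² = (-2·δq/q)² + (−½·δc/c)² + (-2·δp/p)² + (1·δw/w)²
  q term: (-2×0.0938)² = 0.0352
  c term: (-0.5×0.106)² = 0.00283
  p term: (-2×0.00461)² = 8.5e-05
  w term: (1×0.0389)² = 0.00152
Total = 0.0396. Share from q = 0.0352/0.0396 = 0.888.

88.8%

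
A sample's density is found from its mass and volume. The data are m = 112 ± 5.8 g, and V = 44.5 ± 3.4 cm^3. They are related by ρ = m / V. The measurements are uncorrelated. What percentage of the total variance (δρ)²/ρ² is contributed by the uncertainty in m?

31.5%

(δρ/ρ)² = (1·δm/m)² + (-1·δV/V)²
  m term: (1×0.0518)² = 0.00268
  V term: (-1×0.0764)² = 0.00584
Total = 0.00852. Share from m = 0.00268/0.00852 = 0.315.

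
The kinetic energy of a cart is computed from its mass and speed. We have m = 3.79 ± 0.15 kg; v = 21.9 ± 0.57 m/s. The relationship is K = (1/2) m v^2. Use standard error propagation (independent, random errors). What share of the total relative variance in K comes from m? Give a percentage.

(δK/K)² = (1·δm/m)² + (2·δv/v)²
  m term: (1×0.0396)² = 0.00157
  v term: (2×0.0260)² = 0.00271
Total = 0.00428. Share from m = 0.00157/0.00428 = 0.366.

36.6%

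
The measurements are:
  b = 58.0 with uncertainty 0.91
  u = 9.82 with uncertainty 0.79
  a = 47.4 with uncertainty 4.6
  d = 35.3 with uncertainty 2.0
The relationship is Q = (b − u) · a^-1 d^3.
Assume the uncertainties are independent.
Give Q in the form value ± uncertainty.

44700 ± 8820

Let w = b − u = 48.2. δw = √(δb² + δu²) = √(0.828 + 0.624) = 1.21, so δw/w = 0.0250.
Q is then a monomial in w, a, d:
δQ/Q = √((δw/w)² + (-1·δa/a)² + (3·δd/d)²) = √(0.000626 + 0.00942 + 0.0289) = 0.197
Q = 44700, so δQ = 0.197 × 44700 = 8820.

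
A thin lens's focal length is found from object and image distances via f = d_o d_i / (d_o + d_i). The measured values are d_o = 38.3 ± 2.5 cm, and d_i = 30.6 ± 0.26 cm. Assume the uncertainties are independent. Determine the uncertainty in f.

∂f/∂d_o = (d_i/(d_o+d_i))² = 0.197;  ∂f/∂d_i = (d_o/(d_o+d_i))² = 0.309
δf = √((∂f/∂d_o · δd_o)² + (∂f/∂d_i · δd_i)²) = √(0.243 + 0.00645) = 0.500 cm

0.500 cm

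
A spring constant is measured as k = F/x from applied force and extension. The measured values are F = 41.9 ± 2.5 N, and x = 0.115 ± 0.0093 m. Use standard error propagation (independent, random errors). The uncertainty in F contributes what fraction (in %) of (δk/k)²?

(δk/k)² = (1·δF/F)² + (-1·δx/x)²
  F term: (1×0.0597)² = 0.00356
  x term: (-1×0.0809)² = 0.00654
Total = 0.0101. Share from F = 0.00356/0.0101 = 0.352.

35.2%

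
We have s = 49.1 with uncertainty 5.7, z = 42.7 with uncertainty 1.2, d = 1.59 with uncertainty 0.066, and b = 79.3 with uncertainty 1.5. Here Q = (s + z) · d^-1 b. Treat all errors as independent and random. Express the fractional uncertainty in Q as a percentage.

7.81%

Let u = s + z = 91.8. δu = √(δs² + δz²) = √(32.5 + 1.44) = 5.82, so δu/u = 0.0635.
Q is then a monomial in u, d, b:
δQ/Q = √((δu/u)² + (-1·δd/d)² + (1·δb/b)²) = √(0.00403 + 0.00172 + 0.000358) = 0.0781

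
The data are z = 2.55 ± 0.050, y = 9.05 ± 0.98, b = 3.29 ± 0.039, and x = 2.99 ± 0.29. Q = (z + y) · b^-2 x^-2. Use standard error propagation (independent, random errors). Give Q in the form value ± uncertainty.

Let u = z + y = 11.6. δu = √(δz² + δy²) = √(0.00250 + 0.960) = 0.981, so δu/u = 0.0846.
Q is then a monomial in u, b, x:
δQ/Q = √((δu/u)² + (-2·δb/b)² + (-2·δx/x)²) = √(0.00716 + 0.000562 + 0.0376) = 0.213
Q = 0.120, so δQ = 0.213 × 0.120 = 0.0255.

0.120 ± 0.0255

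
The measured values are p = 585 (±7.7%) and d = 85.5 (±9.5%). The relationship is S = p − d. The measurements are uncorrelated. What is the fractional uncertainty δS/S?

Sums and differences: (δS)² = Σ (cᵢ δxᵢ)².
  (δp)² = 2030;  (δd)² = 66.0
δS = √(2100) = 45.8
S = 500, so δS/S = 45.8/500 = 0.0916.

0.0916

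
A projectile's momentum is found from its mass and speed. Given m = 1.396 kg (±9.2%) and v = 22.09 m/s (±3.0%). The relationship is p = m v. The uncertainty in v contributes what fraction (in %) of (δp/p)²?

(δp/p)² = (1·δm/m)² + (1·δv/v)²
  m term: (1×0.0920)² = 0.00846
  v term: (1×0.0300)² = 0.000900
Total = 0.00936. Share from v = 0.000900/0.00936 = 0.0961.

9.61%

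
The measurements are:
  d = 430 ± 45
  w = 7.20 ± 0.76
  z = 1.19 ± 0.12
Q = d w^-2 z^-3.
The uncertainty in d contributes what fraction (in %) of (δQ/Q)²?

(δQ/Q)² = (1·δd/d)² + (-2·δw/w)² + (-3·δz/z)²
  d term: (1×0.105)² = 0.0110
  w term: (-2×0.106)² = 0.0446
  z term: (-3×0.101)² = 0.0915
Total = 0.147. Share from d = 0.0110/0.147 = 0.0745.

7.45%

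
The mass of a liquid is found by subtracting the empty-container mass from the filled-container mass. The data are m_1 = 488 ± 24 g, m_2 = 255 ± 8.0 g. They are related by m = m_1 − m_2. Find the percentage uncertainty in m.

Sums and differences: (δm)² = Σ (cᵢ δxᵢ)².
  (δm_1)² = 576;  (δm_2)² = 64.0
δm = √(640) = 25.3 g
m = 233 g, so δm/m = 25.3/233 = 0.109.

10.9%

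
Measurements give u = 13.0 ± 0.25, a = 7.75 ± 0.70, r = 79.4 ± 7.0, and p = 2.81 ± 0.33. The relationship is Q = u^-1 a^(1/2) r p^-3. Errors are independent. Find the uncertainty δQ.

Each factor contributes (exponent × relative error)² to (δQ/Q)²:
  (-1·δu/u)² = (-1×0.0192)² = 0.000370;  (½·δa/a)² = (0.5×0.0903)² = 0.00204;  (1·δr/r)² = (1×0.0882)² = 0.00777;  (-3·δp/p)² = (-3×0.117)² = 0.124
δQ/Q = √(0.134) = 0.366
Q = 0.766, so δQ = 0.366 × 0.766 = 0.281.

0.281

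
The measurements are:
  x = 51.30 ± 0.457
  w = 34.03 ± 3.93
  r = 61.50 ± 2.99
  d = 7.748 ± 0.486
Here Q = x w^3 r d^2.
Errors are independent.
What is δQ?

Since Q is a product/quotient, work with relative uncertainties:
  (1·δx/x)² = (1×0.00891)² = 7.94e-05;  (3·δw/w)² = (3×0.115)² = 0.120;  (1·δr/r)² = (1×0.0486)² = 0.00236;  (2·δd/d)² = (2×0.0627)² = 0.0157
δQ/Q = √(0.138) = 0.372
Q = 7.464e+09, so δQ = 0.372 × 7.464e+09 = 2.77e+09.

2.77e+09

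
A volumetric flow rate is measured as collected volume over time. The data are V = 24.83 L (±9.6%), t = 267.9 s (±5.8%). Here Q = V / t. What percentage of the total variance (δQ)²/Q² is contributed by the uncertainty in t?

(δQ/Q)² = (1·δV/V)² + (-1·δt/t)²
  V term: (1×0.0960)² = 0.00922
  t term: (-1×0.0580)² = 0.00336
Total = 0.0126. Share from t = 0.00336/0.0126 = 0.267.

26.7%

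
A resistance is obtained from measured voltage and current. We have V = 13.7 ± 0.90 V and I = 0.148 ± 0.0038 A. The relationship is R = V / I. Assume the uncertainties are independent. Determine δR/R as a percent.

7.05%

R is a product of powers, so relative uncertainties combine in quadrature:
  (1·δV/V)² = (1×0.0657)² = 0.00432;  (-1·δI/I)² = (-1×0.0257)² = 0.000659
δR/R = √(0.00497) = 0.0705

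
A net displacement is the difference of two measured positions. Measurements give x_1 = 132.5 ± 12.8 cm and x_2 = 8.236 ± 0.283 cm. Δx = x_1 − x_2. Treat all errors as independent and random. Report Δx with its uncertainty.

For a sum/difference, combine absolute errors in quadrature:
  (δx_1)² = 164;  (δx_2)² = 0.0801
δΔx = √(164) = 12.8 cm
Δx = 124.3 cm.

124.3 ± 12.8 cm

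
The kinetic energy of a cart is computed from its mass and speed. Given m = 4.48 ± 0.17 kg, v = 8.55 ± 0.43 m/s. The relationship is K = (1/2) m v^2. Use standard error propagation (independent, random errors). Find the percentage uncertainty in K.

K is a product of powers, so relative uncertainties combine in quadrature:
  (1·δm/m)² = (1×0.0379)² = 0.00144;  (2·δv/v)² = (2×0.0503)² = 0.0101
δK/K = √(0.0116) = 0.108

10.8%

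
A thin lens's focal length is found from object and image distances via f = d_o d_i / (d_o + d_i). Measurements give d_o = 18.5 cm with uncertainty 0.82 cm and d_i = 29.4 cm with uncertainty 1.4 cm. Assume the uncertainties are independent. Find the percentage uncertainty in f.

3.28%

∂f/∂d_o = (d_i/(d_o+d_i))² = 0.377;  ∂f/∂d_i = (d_o/(d_o+d_i))² = 0.149
δf = √((∂f/∂d_o · δd_o)² + (∂f/∂d_i · δd_i)²) = √(0.0954 + 0.0436) = 0.373 cm
f = 11.4 cm, so δf/f = 0.373/11.4 = 0.0328.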